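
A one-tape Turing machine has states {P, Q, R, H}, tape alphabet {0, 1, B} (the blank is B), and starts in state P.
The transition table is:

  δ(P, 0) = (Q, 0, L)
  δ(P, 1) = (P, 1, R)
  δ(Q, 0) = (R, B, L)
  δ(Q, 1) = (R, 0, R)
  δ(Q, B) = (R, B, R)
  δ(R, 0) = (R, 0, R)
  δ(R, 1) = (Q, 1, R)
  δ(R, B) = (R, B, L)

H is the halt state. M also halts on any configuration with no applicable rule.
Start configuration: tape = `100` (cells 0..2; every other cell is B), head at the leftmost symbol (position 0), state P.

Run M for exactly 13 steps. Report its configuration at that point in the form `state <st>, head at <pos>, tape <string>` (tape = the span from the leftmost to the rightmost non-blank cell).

state R, head at 3, tape 000

P | [1]00B   read 1 → write 1, move R, go to P
P | 1[0]0B   read 0 → write 0, move L, go to Q
Q | [1]00B   read 1 → write 0, move R, go to R
R | 0[0]0B   read 0 → write 0, move R, go to R
R | 00[0]B   read 0 → write 0, move R, go to R
R | 000[B]   read B → write B, move L, go to R
R | 00[0]B   read 0 → write 0, move R, go to R
R | 000[B]   read B → write B, move L, go to R
R | 00[0]B   read 0 → write 0, move R, go to R
R | 000[B]   read B → write B, move L, go to R
R | 00[0]B   read 0 → write 0, move R, go to R
R | 000[B]   read B → write B, move L, go to R
R | 00[0]B   read 0 → write 0, move R, go to R
R | 000[B]
After 13 steps: state R, head at 3, tape 000.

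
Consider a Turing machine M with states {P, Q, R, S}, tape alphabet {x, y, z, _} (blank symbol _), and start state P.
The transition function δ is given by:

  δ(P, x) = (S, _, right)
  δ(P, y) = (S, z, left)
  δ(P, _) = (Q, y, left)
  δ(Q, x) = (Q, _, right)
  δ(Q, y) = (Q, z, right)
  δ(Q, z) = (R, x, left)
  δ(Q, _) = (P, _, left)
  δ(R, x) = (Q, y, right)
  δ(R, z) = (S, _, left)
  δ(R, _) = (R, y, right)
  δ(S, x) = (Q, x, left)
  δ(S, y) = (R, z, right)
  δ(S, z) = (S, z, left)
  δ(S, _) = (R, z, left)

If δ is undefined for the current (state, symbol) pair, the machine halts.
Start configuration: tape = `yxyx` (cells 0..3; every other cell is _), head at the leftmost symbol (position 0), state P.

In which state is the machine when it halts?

R

P | __[y]xyx_   read y → write z, move left, go to S
S | _[_]zxyx_   read _ → write z, move left, go to R
R | [_]zzxyx_   read _ → write y, move right, go to R
R | y[z]zxyx_   read z → write _, move left, go to S
S | [y]_zxyx_   read y → write z, move right, go to R
R | z[_]zxyx_   read _ → write y, move right, go to R
R | zy[z]xyx_   read z → write _, move left, go to S
S | z[y]_xyx_   read y → write z, move right, go to R
R | zz[_]xyx_   read _ → write y, move right, go to R
R | zzy[x]yx_   read x → write y, move right, go to Q
Q | zzyy[y]x_   read y → write z, move right, go to Q
Q | zzyyz[x]_   read x → write _, move right, go to Q
Q | zzyyz_[_]   read _ → write _, move left, go to P
P | zzyyz[_]_   read _ → write y, move left, go to Q
Q | zzyy[z]y_   read z → write x, move left, go to R
R | zzy[y]xy_
No transition is defined for (R, y); M halts in state R.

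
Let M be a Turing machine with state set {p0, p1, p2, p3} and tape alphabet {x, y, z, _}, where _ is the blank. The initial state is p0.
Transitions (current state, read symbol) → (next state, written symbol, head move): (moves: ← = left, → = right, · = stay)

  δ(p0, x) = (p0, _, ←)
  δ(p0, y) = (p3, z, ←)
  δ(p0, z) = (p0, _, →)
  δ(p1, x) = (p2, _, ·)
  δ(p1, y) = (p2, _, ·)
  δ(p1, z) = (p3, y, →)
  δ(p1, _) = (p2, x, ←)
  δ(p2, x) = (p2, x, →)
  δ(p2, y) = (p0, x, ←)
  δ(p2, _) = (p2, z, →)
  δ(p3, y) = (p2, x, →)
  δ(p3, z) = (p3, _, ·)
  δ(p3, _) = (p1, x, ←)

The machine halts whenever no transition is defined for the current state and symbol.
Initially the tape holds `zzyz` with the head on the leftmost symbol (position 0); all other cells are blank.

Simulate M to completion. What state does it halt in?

p0 | _[z]zyz   read z → write _, move →, go to p0
p0 | __[z]yz   read z → write _, move →, go to p0
p0 | ___[y]z   read y → write z, move ←, go to p3
p3 | __[_]zz   read _ → write x, move ←, go to p1
p1 | _[_]xzz   read _ → write x, move ←, go to p2
p2 | [_]xxzz   read _ → write z, move →, go to p2
p2 | z[x]xzz   read x → write x, move →, go to p2
p2 | zx[x]zz   read x → write x, move →, go to p2
p2 | zxx[z]z
No transition is defined for (p2, z); M halts in state p2.

p2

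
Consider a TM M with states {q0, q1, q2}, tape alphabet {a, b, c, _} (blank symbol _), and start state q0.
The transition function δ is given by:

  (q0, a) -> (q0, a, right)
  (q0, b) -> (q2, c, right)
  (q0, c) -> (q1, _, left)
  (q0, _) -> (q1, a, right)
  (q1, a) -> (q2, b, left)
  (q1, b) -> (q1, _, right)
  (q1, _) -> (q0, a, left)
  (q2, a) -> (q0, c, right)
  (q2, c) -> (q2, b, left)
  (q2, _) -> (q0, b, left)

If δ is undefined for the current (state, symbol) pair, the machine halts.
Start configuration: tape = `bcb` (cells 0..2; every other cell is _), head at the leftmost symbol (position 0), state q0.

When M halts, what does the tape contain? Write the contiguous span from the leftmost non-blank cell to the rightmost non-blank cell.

state=q0 head=0 tape=__[b]cb__   (q0,b)→(q2,c,right)
state=q2 head=1 tape=__c[c]b__   (q2,c)→(q2,b,left)
state=q2 head=0 tape=__[c]bb__   (q2,c)→(q2,b,left)
state=q2 head=-1 tape=_[_]bbb__   (q2,_)→(q0,b,left)
state=q0 head=-2 tape=[_]bbbb__   (q0,_)→(q1,a,right)
state=q1 head=-1 tape=a[b]bbb__   (q1,b)→(q1,_,right)
state=q1 head=0 tape=a_[b]bb__   (q1,b)→(q1,_,right)
state=q1 head=1 tape=a__[b]b__   (q1,b)→(q1,_,right)
state=q1 head=2 tape=a___[b]__   (q1,b)→(q1,_,right)
state=q1 head=3 tape=a____[_]_   (q1,_)→(q0,a,left)
state=q0 head=2 tape=a___[_]a_   (q0,_)→(q1,a,right)
state=q1 head=3 tape=a___a[a]_   (q1,a)→(q2,b,left)
state=q2 head=2 tape=a___[a]b_   (q2,a)→(q0,c,right)
state=q0 head=3 tape=a___c[b]_   (q0,b)→(q2,c,right)
state=q2 head=4 tape=a___cc[_]   (q2,_)→(q0,b,left)
state=q0 head=3 tape=a___c[c]b   (q0,c)→(q1,_,left)
state=q1 head=2 tape=a___[c]_b
The non-blank tape span at halt is a___c_b.

a___c_b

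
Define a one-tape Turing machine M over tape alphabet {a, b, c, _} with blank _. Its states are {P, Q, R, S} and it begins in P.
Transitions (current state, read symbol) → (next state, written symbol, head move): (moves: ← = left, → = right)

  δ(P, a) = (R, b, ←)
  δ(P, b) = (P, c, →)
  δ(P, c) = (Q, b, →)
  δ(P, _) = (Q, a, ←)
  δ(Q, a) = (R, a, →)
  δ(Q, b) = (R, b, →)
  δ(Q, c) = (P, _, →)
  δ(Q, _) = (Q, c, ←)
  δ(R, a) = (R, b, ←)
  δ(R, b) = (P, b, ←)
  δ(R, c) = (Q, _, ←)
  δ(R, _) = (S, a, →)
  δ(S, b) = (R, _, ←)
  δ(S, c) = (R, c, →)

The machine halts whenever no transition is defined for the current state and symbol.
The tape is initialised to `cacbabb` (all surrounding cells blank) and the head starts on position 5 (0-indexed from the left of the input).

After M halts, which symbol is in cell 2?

P | cacba[b]b_   read b → write c, move →, go to P
P | cacbac[b]_   read b → write c, move →, go to P
P | cacbacc[_]   read _ → write a, move ←, go to Q
Q | cacbac[c]a   read c → write _, move →, go to P
P | cacbac_[a]   read a → write b, move ←, go to R
R | cacbac[_]b   read _ → write a, move →, go to S
S | cacbaca[b]   read b → write _, move ←, go to R
R | cacbac[a]_   read a → write b, move ←, go to R
R | cacba[c]b_   read c → write _, move ←, go to Q
Q | cacb[a]_b_   read a → write a, move →, go to R
R | cacba[_]b_   read _ → write a, move →, go to S
S | cacbaa[b]_   read b → write _, move ←, go to R
R | cacba[a]__   read a → write b, move ←, go to R
R | cacb[a]b__   read a → write b, move ←, go to R
R | cac[b]bb__   read b → write b, move ←, go to P
P | ca[c]bbb__   read c → write b, move →, go to Q
Q | cab[b]bb__   read b → write b, move →, go to R
R | cabb[b]b__   read b → write b, move ←, go to P
P | cab[b]bb__   read b → write c, move →, go to P
P | cabc[b]b__   read b → write c, move →, go to P
P | cabcc[b]__   read b → write c, move →, go to P
P | cabccc[_]_   read _ → write a, move ←, go to Q
Q | cabcc[c]a_   read c → write _, move →, go to P
P | cabcc_[a]_   read a → write b, move ←, go to R
R | cabcc[_]b_   read _ → write a, move →, go to S
S | cabcca[b]_   read b → write _, move ←, go to R
R | cabcc[a]__   read a → write b, move ←, go to R
R | cabc[c]b__   read c → write _, move ←, go to Q
Q | cab[c]_b__   read c → write _, move →, go to P
P | cab_[_]b__   read _ → write a, move ←, go to Q
Q | cab[_]ab__   read _ → write c, move ←, go to Q
Q | ca[b]cab__   read b → write b, move →, go to R
R | cab[c]ab__   read c → write _, move ←, go to Q
Q | ca[b]_ab__   read b → write b, move →, go to R
R | cab[_]ab__   read _ → write a, move →, go to S
S | caba[a]b__
Cell 2 holds b when M halts.

b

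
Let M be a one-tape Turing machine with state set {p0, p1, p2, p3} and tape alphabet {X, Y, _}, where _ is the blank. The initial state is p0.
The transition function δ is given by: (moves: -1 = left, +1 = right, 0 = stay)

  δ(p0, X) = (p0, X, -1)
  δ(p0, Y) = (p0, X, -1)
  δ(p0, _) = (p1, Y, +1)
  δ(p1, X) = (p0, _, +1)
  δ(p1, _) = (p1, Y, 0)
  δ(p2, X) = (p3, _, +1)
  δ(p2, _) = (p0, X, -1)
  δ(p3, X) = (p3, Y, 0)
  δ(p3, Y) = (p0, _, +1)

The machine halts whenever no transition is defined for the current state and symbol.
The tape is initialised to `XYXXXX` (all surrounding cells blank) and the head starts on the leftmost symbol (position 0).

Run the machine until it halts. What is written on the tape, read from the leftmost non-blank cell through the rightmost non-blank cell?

YYYYYY_YY

state=p0 head=0 tape=_[X]YXXXX__   (p0,X)→(p0,X,-1)
state=p0 head=-1 tape=[_]XYXXXX__   (p0,_)→(p1,Y,+1)
state=p1 head=0 tape=Y[X]YXXXX__   (p1,X)→(p0,_,+1)
state=p0 head=1 tape=Y_[Y]XXXX__   (p0,Y)→(p0,X,-1)
state=p0 head=0 tape=Y[_]XXXXX__   (p0,_)→(p1,Y,+1)
state=p1 head=1 tape=YY[X]XXXX__   (p1,X)→(p0,_,+1)
state=p0 head=2 tape=YY_[X]XXX__   (p0,X)→(p0,X,-1)
state=p0 head=1 tape=YY[_]XXXX__   (p0,_)→(p1,Y,+1)
state=p1 head=2 tape=YYY[X]XXX__   (p1,X)→(p0,_,+1)
state=p0 head=3 tape=YYY_[X]XX__   (p0,X)→(p0,X,-1)
state=p0 head=2 tape=YYY[_]XXX__   (p0,_)→(p1,Y,+1)
state=p1 head=3 tape=YYYY[X]XX__   (p1,X)→(p0,_,+1)
state=p0 head=4 tape=YYYY_[X]X__   (p0,X)→(p0,X,-1)
state=p0 head=3 tape=YYYY[_]XX__   (p0,_)→(p1,Y,+1)
state=p1 head=4 tape=YYYYY[X]X__   (p1,X)→(p0,_,+1)
state=p0 head=5 tape=YYYYY_[X]__   (p0,X)→(p0,X,-1)
state=p0 head=4 tape=YYYYY[_]X__   (p0,_)→(p1,Y,+1)
state=p1 head=5 tape=YYYYYY[X]__   (p1,X)→(p0,_,+1)
state=p0 head=6 tape=YYYYYY_[_]_   (p0,_)→(p1,Y,+1)
state=p1 head=7 tape=YYYYYY_Y[_]   (p1,_)→(p1,Y,0)
state=p1 head=7 tape=YYYYYY_Y[Y]
The non-blank tape span at halt is YYYYYY_YY.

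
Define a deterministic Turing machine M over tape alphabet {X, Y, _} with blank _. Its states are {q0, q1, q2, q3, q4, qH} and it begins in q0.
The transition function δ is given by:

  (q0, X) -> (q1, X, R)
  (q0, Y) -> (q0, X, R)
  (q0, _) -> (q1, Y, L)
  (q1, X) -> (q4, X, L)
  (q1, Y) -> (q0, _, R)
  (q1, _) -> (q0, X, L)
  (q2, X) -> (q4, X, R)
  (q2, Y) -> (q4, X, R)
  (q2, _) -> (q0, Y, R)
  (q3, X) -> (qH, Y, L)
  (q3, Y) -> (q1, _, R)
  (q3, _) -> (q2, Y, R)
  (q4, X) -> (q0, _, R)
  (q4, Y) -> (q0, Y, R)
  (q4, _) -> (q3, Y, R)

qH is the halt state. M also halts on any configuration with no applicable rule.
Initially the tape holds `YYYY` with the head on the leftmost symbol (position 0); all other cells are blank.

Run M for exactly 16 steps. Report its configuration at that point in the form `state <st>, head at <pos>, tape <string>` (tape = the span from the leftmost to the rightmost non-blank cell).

q0 | [Y]YYY___   read Y → write X, move R, go to q0
q0 | X[Y]YY___   read Y → write X, move R, go to q0
q0 | XX[Y]Y___   read Y → write X, move R, go to q0
q0 | XXX[Y]___   read Y → write X, move R, go to q0
q0 | XXXX[_]__   read _ → write Y, move L, go to q1
q1 | XXX[X]Y__   read X → write X, move L, go to q4
q4 | XX[X]XY__   read X → write _, move R, go to q0
q0 | XX_[X]Y__   read X → write X, move R, go to q1
q1 | XX_X[Y]__   read Y → write _, move R, go to q0
q0 | XX_X_[_]_   read _ → write Y, move L, go to q1
q1 | XX_X[_]Y_   read _ → write X, move L, go to q0
q0 | XX_[X]XY_   read X → write X, move R, go to q1
q1 | XX_X[X]Y_   read X → write X, move L, go to q4
q4 | XX_[X]XY_   read X → write _, move R, go to q0
q0 | XX__[X]Y_   read X → write X, move R, go to q1
q1 | XX__X[Y]_   read Y → write _, move R, go to q0
q0 | XX__X_[_]
After 16 steps: state q0, head at 6, tape XX__X.

state q0, head at 6, tape XX__X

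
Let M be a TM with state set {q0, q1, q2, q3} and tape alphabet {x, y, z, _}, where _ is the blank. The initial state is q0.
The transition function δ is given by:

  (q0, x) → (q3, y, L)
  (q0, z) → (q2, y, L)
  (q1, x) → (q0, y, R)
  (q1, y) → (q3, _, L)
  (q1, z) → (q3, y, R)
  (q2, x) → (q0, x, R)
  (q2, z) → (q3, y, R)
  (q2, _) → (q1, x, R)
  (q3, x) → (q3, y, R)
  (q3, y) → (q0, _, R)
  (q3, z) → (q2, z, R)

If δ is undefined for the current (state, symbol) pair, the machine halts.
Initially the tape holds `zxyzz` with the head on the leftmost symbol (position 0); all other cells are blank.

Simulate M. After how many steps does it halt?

state=q0 head=0 tape=_[z]xyzz   (q0,z)→(q2,y,L)
state=q2 head=-1 tape=[_]yxyzz   (q2,_)→(q1,x,R)
state=q1 head=0 tape=x[y]xyzz   (q1,y)→(q3,_,L)
state=q3 head=-1 tape=[x]_xyzz   (q3,x)→(q3,y,R)
state=q3 head=0 tape=y[_]xyzz
M halts after 4 transitions.

4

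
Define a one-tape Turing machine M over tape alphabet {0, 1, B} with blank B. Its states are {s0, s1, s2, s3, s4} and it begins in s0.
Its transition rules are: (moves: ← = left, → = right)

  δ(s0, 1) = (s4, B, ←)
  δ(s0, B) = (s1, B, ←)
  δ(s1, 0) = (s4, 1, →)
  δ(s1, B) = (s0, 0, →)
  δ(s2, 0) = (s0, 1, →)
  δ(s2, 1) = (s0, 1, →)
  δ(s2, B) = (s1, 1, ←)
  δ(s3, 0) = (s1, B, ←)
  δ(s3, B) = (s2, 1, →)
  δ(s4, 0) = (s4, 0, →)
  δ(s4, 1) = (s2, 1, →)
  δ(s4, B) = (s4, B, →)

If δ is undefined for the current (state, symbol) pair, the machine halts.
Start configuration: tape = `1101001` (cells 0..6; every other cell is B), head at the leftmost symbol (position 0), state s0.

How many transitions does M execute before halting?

8

state=s0 head=0 tape=B[1]101001   (s0,1)→(s4,B,←)
state=s4 head=-1 tape=[B]B101001   (s4,B)→(s4,B,→)
state=s4 head=0 tape=B[B]101001   (s4,B)→(s4,B,→)
state=s4 head=1 tape=BB[1]01001   (s4,1)→(s2,1,→)
state=s2 head=2 tape=BB1[0]1001   (s2,0)→(s0,1,→)
state=s0 head=3 tape=BB11[1]001   (s0,1)→(s4,B,←)
state=s4 head=2 tape=BB1[1]B001   (s4,1)→(s2,1,→)
state=s2 head=3 tape=BB11[B]001   (s2,B)→(s1,1,←)
state=s1 head=2 tape=BB1[1]1001
M halts after 8 transitions.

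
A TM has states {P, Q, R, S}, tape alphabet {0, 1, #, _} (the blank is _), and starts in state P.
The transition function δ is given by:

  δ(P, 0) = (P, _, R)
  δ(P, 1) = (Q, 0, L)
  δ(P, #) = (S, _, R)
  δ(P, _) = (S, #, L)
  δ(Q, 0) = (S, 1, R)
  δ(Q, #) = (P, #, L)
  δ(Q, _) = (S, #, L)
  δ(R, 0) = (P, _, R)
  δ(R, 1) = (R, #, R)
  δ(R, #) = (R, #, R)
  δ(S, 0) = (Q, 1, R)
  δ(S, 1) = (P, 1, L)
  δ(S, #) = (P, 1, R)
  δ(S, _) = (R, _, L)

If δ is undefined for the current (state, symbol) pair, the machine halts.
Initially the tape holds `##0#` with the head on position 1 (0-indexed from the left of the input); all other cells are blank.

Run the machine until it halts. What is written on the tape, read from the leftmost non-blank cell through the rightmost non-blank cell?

#1#0#

P | ___#[#]0#   read # → write _, move R, go to S
S | ___#_[0]#   read 0 → write 1, move R, go to Q
Q | ___#_1[#]   read # → write #, move L, go to P
P | ___#_[1]#   read 1 → write 0, move L, go to Q
Q | ___#[_]0#   read _ → write #, move L, go to S
S | ___[#]#0#   read # → write 1, move R, go to P
P | ___1[#]0#   read # → write _, move R, go to S
S | ___1_[0]#   read 0 → write 1, move R, go to Q
Q | ___1_1[#]   read # → write #, move L, go to P
P | ___1_[1]#   read 1 → write 0, move L, go to Q
Q | ___1[_]0#   read _ → write #, move L, go to S
S | ___[1]#0#   read 1 → write 1, move L, go to P
P | __[_]1#0#   read _ → write #, move L, go to S
S | _[_]#1#0#   read _ → write _, move L, go to R
R | [_]_#1#0#
The non-blank tape span at halt is #1#0#.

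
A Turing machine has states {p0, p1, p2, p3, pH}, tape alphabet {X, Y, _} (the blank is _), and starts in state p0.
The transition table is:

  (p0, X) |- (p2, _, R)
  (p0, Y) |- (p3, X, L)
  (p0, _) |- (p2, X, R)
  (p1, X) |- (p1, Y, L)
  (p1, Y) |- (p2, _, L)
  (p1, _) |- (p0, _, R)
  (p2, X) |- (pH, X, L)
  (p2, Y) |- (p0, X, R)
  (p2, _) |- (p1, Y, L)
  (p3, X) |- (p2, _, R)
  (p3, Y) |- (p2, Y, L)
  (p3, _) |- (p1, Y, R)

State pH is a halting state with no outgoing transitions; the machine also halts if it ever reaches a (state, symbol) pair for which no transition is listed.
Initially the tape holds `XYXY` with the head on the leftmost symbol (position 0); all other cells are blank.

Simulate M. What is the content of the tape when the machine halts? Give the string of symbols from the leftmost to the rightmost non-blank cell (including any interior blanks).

p0 | [X]YXY__   read X → write _, move R, go to p2
p2 | _[Y]XY__   read Y → write X, move R, go to p0
p0 | _X[X]Y__   read X → write _, move R, go to p2
p2 | _X_[Y]__   read Y → write X, move R, go to p0
p0 | _X_X[_]_   read _ → write X, move R, go to p2
p2 | _X_XX[_]   read _ → write Y, move L, go to p1
p1 | _X_X[X]Y   read X → write Y, move L, go to p1
p1 | _X_[X]YY   read X → write Y, move L, go to p1
p1 | _X[_]YYY   read _ → write _, move R, go to p0
p0 | _X_[Y]YY   read Y → write X, move L, go to p3
p3 | _X[_]XYY   read _ → write Y, move R, go to p1
p1 | _XY[X]YY   read X → write Y, move L, go to p1
p1 | _X[Y]YYY   read Y → write _, move L, go to p2
p2 | _[X]_YYY   read X → write X, move L, go to pH
pH | [_]X_YYY
The non-blank tape span at halt is X_YYY.

X_YYY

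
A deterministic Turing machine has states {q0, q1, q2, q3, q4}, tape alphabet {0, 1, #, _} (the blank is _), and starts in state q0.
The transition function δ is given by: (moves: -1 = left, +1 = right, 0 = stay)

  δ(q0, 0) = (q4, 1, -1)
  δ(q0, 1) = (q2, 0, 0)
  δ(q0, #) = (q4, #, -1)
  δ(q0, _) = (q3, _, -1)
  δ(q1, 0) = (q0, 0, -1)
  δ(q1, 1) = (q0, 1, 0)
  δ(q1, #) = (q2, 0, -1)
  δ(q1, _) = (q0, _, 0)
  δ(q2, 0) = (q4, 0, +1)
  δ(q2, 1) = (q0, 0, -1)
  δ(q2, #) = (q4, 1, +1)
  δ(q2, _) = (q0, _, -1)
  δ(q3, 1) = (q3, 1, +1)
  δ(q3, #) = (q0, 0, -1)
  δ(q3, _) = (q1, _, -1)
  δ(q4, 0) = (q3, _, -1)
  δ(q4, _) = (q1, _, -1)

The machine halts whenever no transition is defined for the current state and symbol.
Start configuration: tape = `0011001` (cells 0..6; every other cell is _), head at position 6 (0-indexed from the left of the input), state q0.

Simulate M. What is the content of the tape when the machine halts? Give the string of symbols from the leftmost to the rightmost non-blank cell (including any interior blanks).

000__10

state=q0 head=6 tape=001100[1]_   (q0,1)→(q2,0,0)
state=q2 head=6 tape=001100[0]_   (q2,0)→(q4,0,+1)
state=q4 head=7 tape=0011000[_]   (q4,_)→(q1,_,-1)
state=q1 head=6 tape=001100[0]_   (q1,0)→(q0,0,-1)
state=q0 head=5 tape=00110[0]0_   (q0,0)→(q4,1,-1)
state=q4 head=4 tape=0011[0]10_   (q4,0)→(q3,_,-1)
state=q3 head=3 tape=001[1]_10_   (q3,1)→(q3,1,+1)
state=q3 head=4 tape=0011[_]10_   (q3,_)→(q1,_,-1)
state=q1 head=3 tape=001[1]_10_   (q1,1)→(q0,1,0)
state=q0 head=3 tape=001[1]_10_   (q0,1)→(q2,0,0)
state=q2 head=3 tape=001[0]_10_   (q2,0)→(q4,0,+1)
state=q4 head=4 tape=0010[_]10_   (q4,_)→(q1,_,-1)
state=q1 head=3 tape=001[0]_10_   (q1,0)→(q0,0,-1)
state=q0 head=2 tape=00[1]0_10_   (q0,1)→(q2,0,0)
state=q2 head=2 tape=00[0]0_10_   (q2,0)→(q4,0,+1)
state=q4 head=3 tape=000[0]_10_   (q4,0)→(q3,_,-1)
state=q3 head=2 tape=00[0]__10_
The non-blank tape span at halt is 000__10.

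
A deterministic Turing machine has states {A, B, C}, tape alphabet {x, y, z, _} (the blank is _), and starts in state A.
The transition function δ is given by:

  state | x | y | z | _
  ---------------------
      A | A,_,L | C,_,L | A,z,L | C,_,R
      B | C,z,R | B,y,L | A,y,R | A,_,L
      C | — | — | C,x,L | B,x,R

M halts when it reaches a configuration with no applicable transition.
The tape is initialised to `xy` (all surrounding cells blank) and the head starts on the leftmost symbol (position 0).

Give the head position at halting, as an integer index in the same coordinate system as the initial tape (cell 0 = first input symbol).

1

A | _[x]y   read x → write _, move L, go to A
A | [_]_y   read _ → write _, move R, go to C
C | _[_]y   read _ → write x, move R, go to B
B | _x[y]   read y → write y, move L, go to B
B | _[x]y   read x → write z, move R, go to C
C | _z[y]
At halt the head is at cell 1.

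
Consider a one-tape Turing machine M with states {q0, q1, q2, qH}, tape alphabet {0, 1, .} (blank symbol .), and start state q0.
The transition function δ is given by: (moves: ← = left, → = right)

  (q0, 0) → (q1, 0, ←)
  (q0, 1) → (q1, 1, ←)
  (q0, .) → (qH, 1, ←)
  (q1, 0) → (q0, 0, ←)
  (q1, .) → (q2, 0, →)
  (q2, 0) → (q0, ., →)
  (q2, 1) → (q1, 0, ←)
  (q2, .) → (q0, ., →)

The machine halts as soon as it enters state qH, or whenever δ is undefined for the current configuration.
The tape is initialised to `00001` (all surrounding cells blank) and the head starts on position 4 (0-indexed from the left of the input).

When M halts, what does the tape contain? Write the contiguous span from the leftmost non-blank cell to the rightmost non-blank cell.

1000000

state=q0 head=4 tape=...0000[1]   (q0,1)→(q1,1,←)
state=q1 head=3 tape=...000[0]1   (q1,0)→(q0,0,←)
state=q0 head=2 tape=...00[0]01   (q0,0)→(q1,0,←)
state=q1 head=1 tape=...0[0]001   (q1,0)→(q0,0,←)
state=q0 head=0 tape=...[0]0001   (q0,0)→(q1,0,←)
state=q1 head=-1 tape=..[.]00001   (q1,.)→(q2,0,→)
state=q2 head=0 tape=..0[0]0001   (q2,0)→(q0,.,→)
state=q0 head=1 tape=..0.[0]001   (q0,0)→(q1,0,←)
state=q1 head=0 tape=..0[.]0001   (q1,.)→(q2,0,→)
state=q2 head=1 tape=..00[0]001   (q2,0)→(q0,.,→)
state=q0 head=2 tape=..00.[0]01   (q0,0)→(q1,0,←)
state=q1 head=1 tape=..00[.]001   (q1,.)→(q2,0,→)
state=q2 head=2 tape=..000[0]01   (q2,0)→(q0,.,→)
state=q0 head=3 tape=..000.[0]1   (q0,0)→(q1,0,←)
state=q1 head=2 tape=..000[.]01   (q1,.)→(q2,0,→)
state=q2 head=3 tape=..0000[0]1   (q2,0)→(q0,.,→)
state=q0 head=4 tape=..0000.[1]   (q0,1)→(q1,1,←)
state=q1 head=3 tape=..0000[.]1   (q1,.)→(q2,0,→)
state=q2 head=4 tape=..00000[1]   (q2,1)→(q1,0,←)
state=q1 head=3 tape=..0000[0]0   (q1,0)→(q0,0,←)
state=q0 head=2 tape=..000[0]00   (q0,0)→(q1,0,←)
state=q1 head=1 tape=..00[0]000   (q1,0)→(q0,0,←)
state=q0 head=0 tape=..0[0]0000   (q0,0)→(q1,0,←)
state=q1 head=-1 tape=..[0]00000   (q1,0)→(q0,0,←)
state=q0 head=-2 tape=.[.]000000   (q0,.)→(qH,1,←)
state=qH head=-3 tape=[.]1000000
The non-blank tape span at halt is 1000000.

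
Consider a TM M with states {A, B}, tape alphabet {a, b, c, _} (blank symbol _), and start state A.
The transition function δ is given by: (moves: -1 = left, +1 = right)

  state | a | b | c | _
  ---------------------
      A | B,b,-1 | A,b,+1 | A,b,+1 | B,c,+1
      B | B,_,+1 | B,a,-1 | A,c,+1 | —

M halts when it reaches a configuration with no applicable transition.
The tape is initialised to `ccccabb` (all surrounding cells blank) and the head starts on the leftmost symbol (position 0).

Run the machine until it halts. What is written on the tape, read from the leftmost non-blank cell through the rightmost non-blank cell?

aaaabbb

state=A head=0 tape=_[c]cccabb   (A,c)→(A,b,+1)
state=A head=1 tape=_b[c]ccabb   (A,c)→(A,b,+1)
state=A head=2 tape=_bb[c]cabb   (A,c)→(A,b,+1)
state=A head=3 tape=_bbb[c]abb   (A,c)→(A,b,+1)
state=A head=4 tape=_bbbb[a]bb   (A,a)→(B,b,-1)
state=B head=3 tape=_bbb[b]bbb   (B,b)→(B,a,-1)
state=B head=2 tape=_bb[b]abbb   (B,b)→(B,a,-1)
state=B head=1 tape=_b[b]aabbb   (B,b)→(B,a,-1)
state=B head=0 tape=_[b]aaabbb   (B,b)→(B,a,-1)
state=B head=-1 tape=[_]aaaabbb
The non-blank tape span at halt is aaaabbb.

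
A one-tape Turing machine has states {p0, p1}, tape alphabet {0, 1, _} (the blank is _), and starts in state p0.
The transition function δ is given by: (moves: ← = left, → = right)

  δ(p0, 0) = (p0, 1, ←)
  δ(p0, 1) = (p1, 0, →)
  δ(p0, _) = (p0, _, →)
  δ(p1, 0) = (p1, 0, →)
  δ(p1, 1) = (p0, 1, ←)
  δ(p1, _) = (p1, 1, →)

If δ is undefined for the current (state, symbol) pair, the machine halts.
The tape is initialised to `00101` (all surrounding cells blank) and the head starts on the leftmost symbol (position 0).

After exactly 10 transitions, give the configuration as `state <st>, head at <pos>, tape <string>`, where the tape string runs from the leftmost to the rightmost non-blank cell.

state=p0 head=0 tape=_[0]0101   (p0,0)→(p0,1,←)
state=p0 head=-1 tape=[_]10101   (p0,_)→(p0,_,→)
state=p0 head=0 tape=_[1]0101   (p0,1)→(p1,0,→)
state=p1 head=1 tape=_0[0]101   (p1,0)→(p1,0,→)
state=p1 head=2 tape=_00[1]01   (p1,1)→(p0,1,←)
state=p0 head=1 tape=_0[0]101   (p0,0)→(p0,1,←)
state=p0 head=0 tape=_[0]1101   (p0,0)→(p0,1,←)
state=p0 head=-1 tape=[_]11101   (p0,_)→(p0,_,→)
state=p0 head=0 tape=_[1]1101   (p0,1)→(p1,0,→)
state=p1 head=1 tape=_0[1]101   (p1,1)→(p0,1,←)
state=p0 head=0 tape=_[0]1101
After 10 steps: state p0, head at 0, tape 01101.

state p0, head at 0, tape 01101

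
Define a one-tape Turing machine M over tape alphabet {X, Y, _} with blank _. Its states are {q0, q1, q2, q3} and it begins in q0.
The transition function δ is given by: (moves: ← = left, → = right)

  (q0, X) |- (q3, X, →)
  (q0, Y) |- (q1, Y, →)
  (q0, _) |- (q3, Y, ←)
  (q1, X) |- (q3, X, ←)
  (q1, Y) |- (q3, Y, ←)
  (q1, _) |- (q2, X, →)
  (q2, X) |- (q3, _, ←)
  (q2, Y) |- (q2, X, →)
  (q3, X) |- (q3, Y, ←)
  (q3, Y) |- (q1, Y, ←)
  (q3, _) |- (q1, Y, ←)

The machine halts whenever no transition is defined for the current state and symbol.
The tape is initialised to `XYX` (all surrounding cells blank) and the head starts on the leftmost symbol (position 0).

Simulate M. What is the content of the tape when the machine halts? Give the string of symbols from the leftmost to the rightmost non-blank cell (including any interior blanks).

XXXX_YX

q0 | ____[X]YX   read X → write X, move →, go to q3
q3 | ____X[Y]X   read Y → write Y, move ←, go to q1
q1 | ____[X]YX   read X → write X, move ←, go to q3
q3 | ___[_]XYX   read _ → write Y, move ←, go to q1
q1 | __[_]YXYX   read _ → write X, move →, go to q2
q2 | __X[Y]XYX   read Y → write X, move →, go to q2
q2 | __XX[X]YX   read X → write _, move ←, go to q3
q3 | __X[X]_YX   read X → write Y, move ←, go to q3
q3 | __[X]Y_YX   read X → write Y, move ←, go to q3
q3 | _[_]YY_YX   read _ → write Y, move ←, go to q1
q1 | [_]YYY_YX   read _ → write X, move →, go to q2
q2 | X[Y]YY_YX   read Y → write X, move →, go to q2
q2 | XX[Y]Y_YX   read Y → write X, move →, go to q2
q2 | XXX[Y]_YX   read Y → write X, move →, go to q2
q2 | XXXX[_]YX
The non-blank tape span at halt is XXXX_YX.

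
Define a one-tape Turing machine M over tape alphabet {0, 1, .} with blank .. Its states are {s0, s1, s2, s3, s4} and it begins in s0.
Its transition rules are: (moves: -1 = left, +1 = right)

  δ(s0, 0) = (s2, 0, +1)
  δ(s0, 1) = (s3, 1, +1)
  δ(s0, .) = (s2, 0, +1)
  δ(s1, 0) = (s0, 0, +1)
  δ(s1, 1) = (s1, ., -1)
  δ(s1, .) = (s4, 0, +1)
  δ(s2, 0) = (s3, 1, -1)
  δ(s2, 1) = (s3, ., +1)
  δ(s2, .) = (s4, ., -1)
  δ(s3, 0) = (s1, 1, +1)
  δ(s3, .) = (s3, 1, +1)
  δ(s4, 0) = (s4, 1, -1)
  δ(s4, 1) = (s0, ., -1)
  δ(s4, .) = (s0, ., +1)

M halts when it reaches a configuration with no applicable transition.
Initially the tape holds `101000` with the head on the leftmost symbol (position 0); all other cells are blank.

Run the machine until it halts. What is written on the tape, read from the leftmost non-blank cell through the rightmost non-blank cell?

state=s0 head=0 tape=.[1]01000.   (s0,1)→(s3,1,+1)
state=s3 head=1 tape=.1[0]1000.   (s3,0)→(s1,1,+1)
state=s1 head=2 tape=.11[1]000.   (s1,1)→(s1,.,-1)
state=s1 head=1 tape=.1[1].000.   (s1,1)→(s1,.,-1)
state=s1 head=0 tape=.[1]..000.   (s1,1)→(s1,.,-1)
state=s1 head=-1 tape=[.]...000.   (s1,.)→(s4,0,+1)
state=s4 head=0 tape=0[.]..000.   (s4,.)→(s0,.,+1)
state=s0 head=1 tape=0.[.].000.   (s0,.)→(s2,0,+1)
state=s2 head=2 tape=0.0[.]000.   (s2,.)→(s4,.,-1)
state=s4 head=1 tape=0.[0].000.   (s4,0)→(s4,1,-1)
state=s4 head=0 tape=0[.]1.000.   (s4,.)→(s0,.,+1)
state=s0 head=1 tape=0.[1].000.   (s0,1)→(s3,1,+1)
state=s3 head=2 tape=0.1[.]000.   (s3,.)→(s3,1,+1)
state=s3 head=3 tape=0.11[0]00.   (s3,0)→(s1,1,+1)
state=s1 head=4 tape=0.111[0]0.   (s1,0)→(s0,0,+1)
state=s0 head=5 tape=0.1110[0].   (s0,0)→(s2,0,+1)
state=s2 head=6 tape=0.11100[.]   (s2,.)→(s4,.,-1)
state=s4 head=5 tape=0.1110[0].   (s4,0)→(s4,1,-1)
state=s4 head=4 tape=0.111[0]1.   (s4,0)→(s4,1,-1)
state=s4 head=3 tape=0.11[1]11.   (s4,1)→(s0,.,-1)
state=s0 head=2 tape=0.1[1].11.   (s0,1)→(s3,1,+1)
state=s3 head=3 tape=0.11[.]11.   (s3,.)→(s3,1,+1)
state=s3 head=4 tape=0.111[1]1.
The non-blank tape span at halt is 0.11111.

0.11111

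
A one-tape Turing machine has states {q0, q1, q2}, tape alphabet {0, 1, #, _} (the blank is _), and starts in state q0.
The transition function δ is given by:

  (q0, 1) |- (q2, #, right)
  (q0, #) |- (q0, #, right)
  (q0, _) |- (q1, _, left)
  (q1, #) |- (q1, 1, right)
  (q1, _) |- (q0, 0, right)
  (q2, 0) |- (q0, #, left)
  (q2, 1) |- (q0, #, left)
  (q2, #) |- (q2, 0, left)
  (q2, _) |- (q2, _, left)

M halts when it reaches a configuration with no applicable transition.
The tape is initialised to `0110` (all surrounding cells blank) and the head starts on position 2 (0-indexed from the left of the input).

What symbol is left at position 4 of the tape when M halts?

0

q0 | 01[1]0__   read 1 → write #, move right, go to q2
q2 | 01#[0]__   read 0 → write #, move left, go to q0
q0 | 01[#]#__   read # → write #, move right, go to q0
q0 | 01#[#]__   read # → write #, move right, go to q0
q0 | 01##[_]_   read _ → write _, move left, go to q1
q1 | 01#[#]__   read # → write 1, move right, go to q1
q1 | 01#1[_]_   read _ → write 0, move right, go to q0
q0 | 01#10[_]   read _ → write _, move left, go to q1
q1 | 01#1[0]_
Cell 4 holds 0 when M halts.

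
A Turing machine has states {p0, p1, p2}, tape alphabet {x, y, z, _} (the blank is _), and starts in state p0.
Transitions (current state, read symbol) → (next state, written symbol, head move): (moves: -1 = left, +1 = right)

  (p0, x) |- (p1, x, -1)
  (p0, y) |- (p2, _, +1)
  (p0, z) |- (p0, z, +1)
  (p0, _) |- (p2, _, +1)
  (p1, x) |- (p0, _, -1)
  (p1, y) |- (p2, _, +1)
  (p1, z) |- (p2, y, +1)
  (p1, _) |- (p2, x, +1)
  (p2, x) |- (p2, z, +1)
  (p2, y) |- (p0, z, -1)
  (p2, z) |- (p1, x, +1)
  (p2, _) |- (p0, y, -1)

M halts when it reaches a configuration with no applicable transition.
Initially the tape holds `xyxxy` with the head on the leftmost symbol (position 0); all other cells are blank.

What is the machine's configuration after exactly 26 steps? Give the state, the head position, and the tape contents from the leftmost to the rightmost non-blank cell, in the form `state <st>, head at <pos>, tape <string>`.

p0 | _[x]yxxy____   read x → write x, move -1, go to p1
p1 | [_]xyxxy____   read _ → write x, move +1, go to p2
p2 | x[x]yxxy____   read x → write z, move +1, go to p2
p2 | xz[y]xxy____   read y → write z, move -1, go to p0
p0 | x[z]zxxy____   read z → write z, move +1, go to p0
p0 | xz[z]xxy____   read z → write z, move +1, go to p0
p0 | xzz[x]xy____   read x → write x, move -1, go to p1
p1 | xz[z]xxy____   read z → write y, move +1, go to p2
p2 | xzy[x]xy____   read x → write z, move +1, go to p2
p2 | xzyz[x]y____   read x → write z, move +1, go to p2
p2 | xzyzz[y]____   read y → write z, move -1, go to p0
p0 | xzyz[z]z____   read z → write z, move +1, go to p0
p0 | xzyzz[z]____   read z → write z, move +1, go to p0
p0 | xzyzzz[_]___   read _ → write _, move +1, go to p2
p2 | xzyzzz_[_]__   read _ → write y, move -1, go to p0
p0 | xzyzzz[_]y__   read _ → write _, move +1, go to p2
p2 | xzyzzz_[y]__   read y → write z, move -1, go to p0
p0 | xzyzzz[_]z__   read _ → write _, move +1, go to p2
p2 | xzyzzz_[z]__   read z → write x, move +1, go to p1
p1 | xzyzzz_x[_]_   read _ → write x, move +1, go to p2
p2 | xzyzzz_xx[_]   read _ → write y, move -1, go to p0
p0 | xzyzzz_x[x]y   read x → write x, move -1, go to p1
p1 | xzyzzz_[x]xy   read x → write _, move -1, go to p0
p0 | xzyzzz[_]_xy   read _ → write _, move +1, go to p2
p2 | xzyzzz_[_]xy   read _ → write y, move -1, go to p0
p0 | xzyzzz[_]yxy   read _ → write _, move +1, go to p2
p2 | xzyzzz_[y]xy
After 26 steps: state p2, head at 6, tape xzyzzz_yxy.

state p2, head at 6, tape xzyzzz_yxy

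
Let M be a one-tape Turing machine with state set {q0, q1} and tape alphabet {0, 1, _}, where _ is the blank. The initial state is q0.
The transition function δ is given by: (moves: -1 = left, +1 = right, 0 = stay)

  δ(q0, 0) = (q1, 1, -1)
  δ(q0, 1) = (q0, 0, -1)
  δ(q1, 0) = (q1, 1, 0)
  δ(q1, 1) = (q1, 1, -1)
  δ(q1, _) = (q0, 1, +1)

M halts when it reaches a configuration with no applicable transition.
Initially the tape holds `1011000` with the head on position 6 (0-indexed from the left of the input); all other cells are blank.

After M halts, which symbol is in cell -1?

0

q0 | __101100[0]   read 0 → write 1, move -1, go to q1
q1 | __10110[0]1   read 0 → write 1, move 0, go to q1
q1 | __10110[1]1   read 1 → write 1, move -1, go to q1
q1 | __1011[0]11   read 0 → write 1, move 0, go to q1
q1 | __1011[1]11   read 1 → write 1, move -1, go to q1
q1 | __101[1]111   read 1 → write 1, move -1, go to q1
q1 | __10[1]1111   read 1 → write 1, move -1, go to q1
q1 | __1[0]11111   read 0 → write 1, move 0, go to q1
q1 | __1[1]11111   read 1 → write 1, move -1, go to q1
q1 | __[1]111111   read 1 → write 1, move -1, go to q1
q1 | _[_]1111111   read _ → write 1, move +1, go to q0
q0 | _1[1]111111   read 1 → write 0, move -1, go to q0
q0 | _[1]0111111   read 1 → write 0, move -1, go to q0
q0 | [_]00111111
Cell -1 holds 0 when M halts.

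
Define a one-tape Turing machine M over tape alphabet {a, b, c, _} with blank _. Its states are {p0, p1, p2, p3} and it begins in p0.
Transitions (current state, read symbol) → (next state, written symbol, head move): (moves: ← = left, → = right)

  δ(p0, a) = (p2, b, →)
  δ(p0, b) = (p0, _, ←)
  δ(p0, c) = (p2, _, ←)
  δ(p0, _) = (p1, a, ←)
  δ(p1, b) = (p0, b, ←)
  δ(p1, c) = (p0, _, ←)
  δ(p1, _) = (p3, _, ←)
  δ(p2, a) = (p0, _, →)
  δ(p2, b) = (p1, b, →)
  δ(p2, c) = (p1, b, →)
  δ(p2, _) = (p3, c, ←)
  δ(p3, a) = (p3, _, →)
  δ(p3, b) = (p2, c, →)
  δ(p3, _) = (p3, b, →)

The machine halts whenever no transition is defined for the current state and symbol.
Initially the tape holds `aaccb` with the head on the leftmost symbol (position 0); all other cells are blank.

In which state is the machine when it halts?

p3

state=p0 head=0 tape=[a]accb   (p0,a)→(p2,b,→)
state=p2 head=1 tape=b[a]ccb   (p2,a)→(p0,_,→)
state=p0 head=2 tape=b_[c]cb   (p0,c)→(p2,_,←)
state=p2 head=1 tape=b[_]_cb   (p2,_)→(p3,c,←)
state=p3 head=0 tape=[b]c_cb   (p3,b)→(p2,c,→)
state=p2 head=1 tape=c[c]_cb   (p2,c)→(p1,b,→)
state=p1 head=2 tape=cb[_]cb   (p1,_)→(p3,_,←)
state=p3 head=1 tape=c[b]_cb   (p3,b)→(p2,c,→)
state=p2 head=2 tape=cc[_]cb   (p2,_)→(p3,c,←)
state=p3 head=1 tape=c[c]ccb
No transition is defined for (p3, c); M halts in state p3.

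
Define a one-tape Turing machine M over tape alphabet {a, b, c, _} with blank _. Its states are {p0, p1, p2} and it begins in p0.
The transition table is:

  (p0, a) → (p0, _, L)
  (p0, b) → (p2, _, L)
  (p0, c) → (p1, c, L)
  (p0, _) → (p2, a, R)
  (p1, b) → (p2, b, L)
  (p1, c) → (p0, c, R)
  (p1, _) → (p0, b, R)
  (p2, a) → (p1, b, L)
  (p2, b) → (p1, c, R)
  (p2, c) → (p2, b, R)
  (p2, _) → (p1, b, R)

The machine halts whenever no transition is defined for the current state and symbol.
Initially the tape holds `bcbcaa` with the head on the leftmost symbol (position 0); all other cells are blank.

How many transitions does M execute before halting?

state=p0 head=0 tape=_[b]cbcaa   (p0,b)→(p2,_,L)
state=p2 head=-1 tape=[_]_cbcaa   (p2,_)→(p1,b,R)
state=p1 head=0 tape=b[_]cbcaa   (p1,_)→(p0,b,R)
state=p0 head=1 tape=bb[c]bcaa   (p0,c)→(p1,c,L)
state=p1 head=0 tape=b[b]cbcaa   (p1,b)→(p2,b,L)
state=p2 head=-1 tape=[b]bcbcaa   (p2,b)→(p1,c,R)
state=p1 head=0 tape=c[b]cbcaa   (p1,b)→(p2,b,L)
state=p2 head=-1 tape=[c]bcbcaa   (p2,c)→(p2,b,R)
state=p2 head=0 tape=b[b]cbcaa   (p2,b)→(p1,c,R)
state=p1 head=1 tape=bc[c]bcaa   (p1,c)→(p0,c,R)
state=p0 head=2 tape=bcc[b]caa   (p0,b)→(p2,_,L)
state=p2 head=1 tape=bc[c]_caa   (p2,c)→(p2,b,R)
state=p2 head=2 tape=bcb[_]caa   (p2,_)→(p1,b,R)
state=p1 head=3 tape=bcbb[c]aa   (p1,c)→(p0,c,R)
state=p0 head=4 tape=bcbbc[a]a   (p0,a)→(p0,_,L)
state=p0 head=3 tape=bcbb[c]_a   (p0,c)→(p1,c,L)
state=p1 head=2 tape=bcb[b]c_a   (p1,b)→(p2,b,L)
state=p2 head=1 tape=bc[b]bc_a   (p2,b)→(p1,c,R)
state=p1 head=2 tape=bcc[b]c_a   (p1,b)→(p2,b,L)
state=p2 head=1 tape=bc[c]bc_a   (p2,c)→(p2,b,R)
state=p2 head=2 tape=bcb[b]c_a   (p2,b)→(p1,c,R)
state=p1 head=3 tape=bcbc[c]_a   (p1,c)→(p0,c,R)
state=p0 head=4 tape=bcbcc[_]a   (p0,_)→(p2,a,R)
state=p2 head=5 tape=bcbcca[a]   (p2,a)→(p1,b,L)
state=p1 head=4 tape=bcbcc[a]b
M halts after 24 transitions.

24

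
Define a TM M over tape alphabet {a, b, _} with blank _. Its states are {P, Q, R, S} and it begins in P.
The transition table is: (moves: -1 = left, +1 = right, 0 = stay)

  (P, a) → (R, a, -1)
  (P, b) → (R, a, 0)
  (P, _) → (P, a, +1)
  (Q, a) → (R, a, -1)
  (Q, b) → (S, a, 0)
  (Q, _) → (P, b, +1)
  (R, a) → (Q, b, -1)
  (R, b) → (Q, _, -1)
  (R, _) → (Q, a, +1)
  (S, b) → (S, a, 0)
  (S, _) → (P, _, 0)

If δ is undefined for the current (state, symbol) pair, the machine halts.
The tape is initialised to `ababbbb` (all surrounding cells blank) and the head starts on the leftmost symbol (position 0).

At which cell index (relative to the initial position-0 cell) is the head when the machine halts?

-2

state=P head=0 tape=__[a]babbbb   (P,a)→(R,a,-1)
state=R head=-1 tape=_[_]ababbbb   (R,_)→(Q,a,+1)
state=Q head=0 tape=_a[a]babbbb   (Q,a)→(R,a,-1)
state=R head=-1 tape=_[a]ababbbb   (R,a)→(Q,b,-1)
state=Q head=-2 tape=[_]bababbbb   (Q,_)→(P,b,+1)
state=P head=-1 tape=b[b]ababbbb   (P,b)→(R,a,0)
state=R head=-1 tape=b[a]ababbbb   (R,a)→(Q,b,-1)
state=Q head=-2 tape=[b]bababbbb   (Q,b)→(S,a,0)
state=S head=-2 tape=[a]bababbbb
At halt the head is at cell -2.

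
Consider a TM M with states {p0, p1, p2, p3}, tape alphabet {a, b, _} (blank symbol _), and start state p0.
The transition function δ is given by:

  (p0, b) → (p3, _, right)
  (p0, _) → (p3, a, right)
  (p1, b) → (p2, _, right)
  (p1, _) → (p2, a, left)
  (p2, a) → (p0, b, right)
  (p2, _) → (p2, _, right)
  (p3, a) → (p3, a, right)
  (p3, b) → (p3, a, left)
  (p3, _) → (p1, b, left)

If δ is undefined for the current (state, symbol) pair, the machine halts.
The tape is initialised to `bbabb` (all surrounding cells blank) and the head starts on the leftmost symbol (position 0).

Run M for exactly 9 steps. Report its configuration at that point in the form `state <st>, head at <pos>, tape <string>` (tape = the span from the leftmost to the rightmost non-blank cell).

state p3, head at 3, tape b_aabb

p0 | __[b]babb   read b → write _, move right, go to p3
p3 | ___[b]abb   read b → write a, move left, go to p3
p3 | __[_]aabb   read _ → write b, move left, go to p1
p1 | _[_]baabb   read _ → write a, move left, go to p2
p2 | [_]abaabb   read _ → write _, move right, go to p2
p2 | _[a]baabb   read a → write b, move right, go to p0
p0 | _b[b]aabb   read b → write _, move right, go to p3
p3 | _b_[a]abb   read a → write a, move right, go to p3
p3 | _b_a[a]bb   read a → write a, move right, go to p3
p3 | _b_aa[b]b
After 9 steps: state p3, head at 3, tape b_aabb.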